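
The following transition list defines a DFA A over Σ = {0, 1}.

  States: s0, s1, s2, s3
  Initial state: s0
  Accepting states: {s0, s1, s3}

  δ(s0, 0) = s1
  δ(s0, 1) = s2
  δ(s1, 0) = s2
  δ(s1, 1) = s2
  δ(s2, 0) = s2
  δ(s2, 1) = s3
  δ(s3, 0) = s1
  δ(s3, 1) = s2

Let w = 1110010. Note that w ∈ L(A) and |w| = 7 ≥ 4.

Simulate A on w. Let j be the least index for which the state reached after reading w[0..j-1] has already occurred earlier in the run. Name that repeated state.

s2

State sequence: s0 -1-> s2 -1-> s3 -1-> s2 -0-> s2 -0-> s2 -1-> s3 -0-> s1
First repeat at step 3: s2 was already visited.

The earliest repeat is at step j = 3: A is in s2, which it already visited at step i = 1.
Pumping length from the standard proof: p = 4 (the number of states). The repeated state found above gives |xy| = j ≤ 4 and |y| = j − i ≥ 1.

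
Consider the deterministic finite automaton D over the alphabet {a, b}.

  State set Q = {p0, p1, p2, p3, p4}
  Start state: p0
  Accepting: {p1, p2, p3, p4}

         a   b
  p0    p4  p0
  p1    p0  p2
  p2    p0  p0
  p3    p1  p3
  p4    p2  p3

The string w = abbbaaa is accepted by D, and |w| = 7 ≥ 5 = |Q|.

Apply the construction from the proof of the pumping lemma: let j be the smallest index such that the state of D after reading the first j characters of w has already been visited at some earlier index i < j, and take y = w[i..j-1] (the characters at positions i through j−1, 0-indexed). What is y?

b

Run of D on w = a b b b a a a:
  step 0: p0  (start)
  step 1: p4  (read a: p0→p4)
  step 2: p3  (read b: p4→p3)
  step 3: p3  (read b: p3→p3)   ← first repeat (p3 seen earlier)
  step 4: p3  (read b: p3→p3)
  step 5: p1  (read a: p3→p1)
  step 6: p0  (read a: p1→p0)
  step 7: p4  (read a: p0→p4)

So i = 2, j = 3, giving x = w[0:2] = ab, y = w[2:3] = b, z = w[3:7] = baaa.
Check: |xy| = 3 ≤ 5 and |y| = 1 ≥ 1. Reading y takes D from p3 back to p3, so every xyⁱz is accepted.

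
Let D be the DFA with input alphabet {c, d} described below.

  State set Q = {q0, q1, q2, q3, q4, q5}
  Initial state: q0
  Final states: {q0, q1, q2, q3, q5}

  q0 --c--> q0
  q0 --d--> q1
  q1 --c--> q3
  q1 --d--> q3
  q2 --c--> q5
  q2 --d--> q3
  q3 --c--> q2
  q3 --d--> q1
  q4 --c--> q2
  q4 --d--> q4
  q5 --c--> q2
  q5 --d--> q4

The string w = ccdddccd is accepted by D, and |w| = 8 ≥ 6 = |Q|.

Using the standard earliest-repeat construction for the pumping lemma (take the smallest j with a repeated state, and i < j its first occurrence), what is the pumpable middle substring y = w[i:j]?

Run of D on w = c c d d d c c d:
  step 0: q0  (start)
  step 1: q0  (read c: q0→q0)   ← first repeat (q0 seen earlier)
  step 2: q0  (read c: q0→q0)
  step 3: q1  (read d: q0→q1)
  step 4: q3  (read d: q1→q3)
  step 5: q1  (read d: q3→q1)
  step 6: q3  (read c: q1→q3)
  step 7: q2  (read c: q3→q2)
  step 8: q3  (read d: q2→q3)

So i = 0, j = 1, giving x = w[0:0] = ε, y = w[0:1] = c, z = w[1:8] = cdddccd.
Check: |xy| = 1 ≤ 6 and |y| = 1 ≥ 1. Reading y takes D from q0 back to q0, so every xyⁱz is accepted.
Since D has 6 states, any run of length ≥ 6 visits 6+1 states, so by pigeonhole some state repeats within the first 6 steps — that repeat gives the pumpable loop.

c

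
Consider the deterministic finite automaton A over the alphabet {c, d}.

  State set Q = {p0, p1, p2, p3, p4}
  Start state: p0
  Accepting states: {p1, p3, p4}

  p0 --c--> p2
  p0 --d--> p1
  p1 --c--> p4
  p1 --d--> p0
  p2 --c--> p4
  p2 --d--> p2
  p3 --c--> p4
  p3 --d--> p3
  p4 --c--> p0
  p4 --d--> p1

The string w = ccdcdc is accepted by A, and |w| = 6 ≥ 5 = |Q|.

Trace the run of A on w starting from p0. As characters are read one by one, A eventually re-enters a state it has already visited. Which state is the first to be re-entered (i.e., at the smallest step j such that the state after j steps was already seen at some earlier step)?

p4

Run of A on w = c c d c d c:
  step 0: p0  (start)
  step 1: p2  (read c: p0→p2)
  step 2: p4  (read c: p2→p4)
  step 3: p1  (read d: p4→p1)
  step 4: p4  (read c: p1→p4)   ← first repeat (p4 seen earlier)
  step 5: p1  (read d: p4→p1)
  step 6: p4  (read c: p1→p4)

The earliest repeat is at step j = 4: A is in p4, which it already visited at step i = 2.
The DFA has 5 states, so the proof of the pumping lemma guarantees a repeated state among the first 5+1 visited; the segment between the two visits is the pumpable y.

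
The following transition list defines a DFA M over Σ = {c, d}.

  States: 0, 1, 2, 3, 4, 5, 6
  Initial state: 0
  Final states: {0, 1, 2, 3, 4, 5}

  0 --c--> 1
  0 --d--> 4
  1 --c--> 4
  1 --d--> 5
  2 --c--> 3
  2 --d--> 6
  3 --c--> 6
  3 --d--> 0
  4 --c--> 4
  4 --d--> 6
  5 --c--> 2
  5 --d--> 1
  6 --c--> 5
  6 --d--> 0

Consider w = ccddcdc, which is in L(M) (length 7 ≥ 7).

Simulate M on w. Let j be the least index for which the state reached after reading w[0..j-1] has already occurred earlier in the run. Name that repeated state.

Run of M on w = c c d d c d c:
  step 0: 0  (start)
  step 1: 1  (read c: 0→1)
  step 2: 4  (read c: 1→4)
  step 3: 6  (read d: 4→6)
  step 4: 0  (read d: 6→0)   ← first repeat (0 seen earlier)
  step 5: 1  (read c: 0→1)
  step 6: 5  (read d: 1→5)
  step 7: 2  (read c: 5→2)

The earliest repeat is at step j = 4: M is in 0, which it already visited at step i = 0.
Pumping length from the standard proof: p = 7 (the number of states). The repeated state found above gives |xy| = j ≤ 7 and |y| = j − i ≥ 1.

0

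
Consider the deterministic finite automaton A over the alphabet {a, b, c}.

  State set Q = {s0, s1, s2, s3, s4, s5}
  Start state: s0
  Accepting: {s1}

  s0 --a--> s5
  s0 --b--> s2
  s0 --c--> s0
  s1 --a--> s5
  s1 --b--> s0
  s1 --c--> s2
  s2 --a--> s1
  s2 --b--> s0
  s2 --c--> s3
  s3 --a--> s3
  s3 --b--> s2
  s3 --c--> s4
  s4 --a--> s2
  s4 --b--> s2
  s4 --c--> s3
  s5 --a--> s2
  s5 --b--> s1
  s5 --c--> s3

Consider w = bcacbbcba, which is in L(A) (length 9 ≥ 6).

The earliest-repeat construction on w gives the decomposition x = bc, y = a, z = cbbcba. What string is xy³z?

bcaaacbbcba

xy^3z = bc·a·a·a·cbbcba = bcaaacbbcba.
Reading y = a takes A from s3 back to s3, so after x·y·y·y the machine is still in s3, and z then leads to the accepting state s1. Hence bcaaacbbcba ∈ L(A).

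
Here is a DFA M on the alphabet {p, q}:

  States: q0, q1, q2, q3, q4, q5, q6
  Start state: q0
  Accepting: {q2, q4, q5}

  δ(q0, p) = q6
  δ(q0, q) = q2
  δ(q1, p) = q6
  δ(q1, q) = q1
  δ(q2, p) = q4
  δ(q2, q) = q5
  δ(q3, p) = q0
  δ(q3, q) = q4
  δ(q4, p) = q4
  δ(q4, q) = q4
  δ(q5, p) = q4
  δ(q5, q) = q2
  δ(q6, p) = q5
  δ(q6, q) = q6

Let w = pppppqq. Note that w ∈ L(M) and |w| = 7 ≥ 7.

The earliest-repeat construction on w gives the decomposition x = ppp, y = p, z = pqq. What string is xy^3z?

xy^3z = ppp·p·p·p·pqq = pppppppqq.
Reading y = p takes M from q4 back to q4, so after x·y·y·y the machine is still in q4, and z then leads to the accepting state q4. Hence pppppppqq ∈ L(M).

pppppppqq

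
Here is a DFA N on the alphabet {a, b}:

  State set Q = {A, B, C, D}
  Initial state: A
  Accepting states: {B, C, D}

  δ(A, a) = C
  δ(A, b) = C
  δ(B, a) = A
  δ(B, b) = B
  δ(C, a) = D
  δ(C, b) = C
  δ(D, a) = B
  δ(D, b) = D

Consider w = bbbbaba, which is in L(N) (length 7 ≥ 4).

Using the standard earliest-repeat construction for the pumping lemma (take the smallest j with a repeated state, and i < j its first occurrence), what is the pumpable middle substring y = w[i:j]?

b

State sequence: A -b-> C -b-> C -b-> C -b-> C -a-> D -b-> D -a-> B
First repeat at step 2: C was already visited.

So i = 1, j = 2, giving x = w[0:1] = b, y = w[1:2] = b, z = w[2:7] = bbaba.
Check: |xy| = 2 ≤ 4 and |y| = 1 ≥ 1. Reading y takes N from C back to C, so every xyⁱz is accepted.
Pumping length from the standard proof: p = 4 (the number of states). The repeated state found above gives |xy| = j ≤ 4 and |y| = j − i ≥ 1.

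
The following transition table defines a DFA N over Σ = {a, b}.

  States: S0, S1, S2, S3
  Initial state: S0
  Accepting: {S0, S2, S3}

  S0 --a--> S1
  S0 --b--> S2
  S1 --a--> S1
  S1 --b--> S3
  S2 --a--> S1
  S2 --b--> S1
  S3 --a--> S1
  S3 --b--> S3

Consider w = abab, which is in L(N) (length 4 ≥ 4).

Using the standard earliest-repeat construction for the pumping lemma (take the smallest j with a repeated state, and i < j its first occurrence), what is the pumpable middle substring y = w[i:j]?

State sequence: S0 -a-> S1 -b-> S3 -a-> S1 -b-> S3
First repeat at step 3: S1 was already visited.

So i = 1, j = 3, giving x = w[0:1] = a, y = w[1:3] = ba, z = w[3:4] = b.
Check: |xy| = 3 ≤ 4 and |y| = 2 ≥ 1. Reading y takes N from S1 back to S1, so every xyⁱz is accepted.

ba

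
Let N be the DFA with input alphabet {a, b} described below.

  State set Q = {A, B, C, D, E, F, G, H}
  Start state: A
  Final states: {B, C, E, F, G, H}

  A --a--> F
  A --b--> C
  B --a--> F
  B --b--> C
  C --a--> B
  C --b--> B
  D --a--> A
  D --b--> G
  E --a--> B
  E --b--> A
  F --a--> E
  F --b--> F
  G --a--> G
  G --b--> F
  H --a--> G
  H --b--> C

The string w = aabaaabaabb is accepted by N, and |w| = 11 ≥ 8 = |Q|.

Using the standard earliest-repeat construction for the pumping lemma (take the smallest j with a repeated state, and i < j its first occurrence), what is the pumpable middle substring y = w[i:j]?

Run of N on w = a a b a a a b a a b b:
  step 0: A  (start)
  step 1: F  (read a: A→F)
  step 2: E  (read a: F→E)
  step 3: A  (read b: E→A)   ← first repeat (A seen earlier)
  step 4: F  (read a: A→F)
  step 5: E  (read a: F→E)
  step 6: B  (read a: E→B)
  step 7: C  (read b: B→C)
  step 8: B  (read a: C→B)
  step 9: F  (read a: B→F)
  step 10: F  (read b: F→F)
  step 11: F  (read b: F→F)

So i = 0, j = 3, giving x = w[0:0] = ε, y = w[0:3] = aab, z = w[3:11] = aaabaabb.
Check: |xy| = 3 ≤ 8 and |y| = 3 ≥ 1. Reading y takes N from A back to A, so every xyⁱz is accepted.

aab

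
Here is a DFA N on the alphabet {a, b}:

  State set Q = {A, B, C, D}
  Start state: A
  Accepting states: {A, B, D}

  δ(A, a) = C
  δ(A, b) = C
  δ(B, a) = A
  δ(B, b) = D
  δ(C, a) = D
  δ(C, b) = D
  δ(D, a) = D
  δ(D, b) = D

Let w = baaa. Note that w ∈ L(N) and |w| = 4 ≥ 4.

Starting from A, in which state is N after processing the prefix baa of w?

State sequence: A -b-> C -a-> D -a-> D

After reading 3 characters, N is in state D.

D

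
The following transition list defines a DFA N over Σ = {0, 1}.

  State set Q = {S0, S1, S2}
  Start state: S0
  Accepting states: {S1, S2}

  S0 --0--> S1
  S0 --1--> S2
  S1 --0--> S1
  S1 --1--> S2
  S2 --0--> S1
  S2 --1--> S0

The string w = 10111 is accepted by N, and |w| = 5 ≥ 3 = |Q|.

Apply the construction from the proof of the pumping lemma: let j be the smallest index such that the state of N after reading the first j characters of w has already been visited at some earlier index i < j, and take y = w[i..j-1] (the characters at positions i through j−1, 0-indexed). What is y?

01

Run of N on w = 1 0 1 1 1:
  step 0: S0  (start)
  step 1: S2  (read 1: S0→S2)
  step 2: S1  (read 0: S2→S1)
  step 3: S2  (read 1: S1→S2)   ← first repeat (S2 seen earlier)
  step 4: S0  (read 1: S2→S0)
  step 5: S2  (read 1: S0→S2)

So i = 1, j = 3, giving x = w[0:1] = 1, y = w[1:3] = 01, z = w[3:5] = 11.
Check: |xy| = 3 ≤ 3 and |y| = 2 ≥ 1. Reading y takes N from S2 back to S2, so every xyⁱz is accepted.
With |Q| = 3, pigeonhole forces a state repeat no later than step 3; the substring read between the first and second visits to that state can be pumped.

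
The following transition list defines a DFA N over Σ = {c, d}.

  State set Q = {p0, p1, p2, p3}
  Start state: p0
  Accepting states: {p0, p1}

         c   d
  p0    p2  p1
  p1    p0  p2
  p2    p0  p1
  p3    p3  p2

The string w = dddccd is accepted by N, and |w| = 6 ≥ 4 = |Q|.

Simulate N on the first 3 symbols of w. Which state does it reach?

p1

Run of N on the first 3 characters of w = d d d:
  step 0: p0  (start)
  step 1: p1  (read d: p0→p1)
  step 2: p2  (read d: p1→p2)
  step 3: p1  (read d: p2→p1)

After reading 3 characters, N is in state p1.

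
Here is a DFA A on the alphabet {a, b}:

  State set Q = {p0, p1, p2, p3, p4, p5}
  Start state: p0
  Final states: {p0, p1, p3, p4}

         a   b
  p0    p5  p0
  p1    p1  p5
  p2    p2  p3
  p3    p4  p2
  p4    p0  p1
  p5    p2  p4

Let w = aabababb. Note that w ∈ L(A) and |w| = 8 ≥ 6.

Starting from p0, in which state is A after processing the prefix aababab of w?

State sequence: p0 -a-> p5 -a-> p2 -b-> p3 -a-> p4 -b-> p1 -a-> p1 -b-> p5

After reading 7 characters, A is in state p5.
(This kind of state-tracing is the core of the pumping-lemma construction: with 6 states, pigeonhole forces a repeat within the first 6 steps.)

p5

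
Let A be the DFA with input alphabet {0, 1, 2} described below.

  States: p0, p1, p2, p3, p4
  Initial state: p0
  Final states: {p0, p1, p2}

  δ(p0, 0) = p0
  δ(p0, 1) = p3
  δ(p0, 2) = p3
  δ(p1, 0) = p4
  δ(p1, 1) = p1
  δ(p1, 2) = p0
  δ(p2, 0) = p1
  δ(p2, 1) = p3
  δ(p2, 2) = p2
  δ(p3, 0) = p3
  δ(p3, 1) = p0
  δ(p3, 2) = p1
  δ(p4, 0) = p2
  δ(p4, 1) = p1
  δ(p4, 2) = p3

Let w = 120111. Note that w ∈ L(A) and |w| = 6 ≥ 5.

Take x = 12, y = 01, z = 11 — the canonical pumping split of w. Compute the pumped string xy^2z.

xy^2z = 12·01·01·11 = 12010111.
Reading y = 01 takes A from p1 back to p1, so after x·y·y the machine is still in p1, and z then leads to the accepting state p1. Hence 12010111 ∈ L(A).

12010111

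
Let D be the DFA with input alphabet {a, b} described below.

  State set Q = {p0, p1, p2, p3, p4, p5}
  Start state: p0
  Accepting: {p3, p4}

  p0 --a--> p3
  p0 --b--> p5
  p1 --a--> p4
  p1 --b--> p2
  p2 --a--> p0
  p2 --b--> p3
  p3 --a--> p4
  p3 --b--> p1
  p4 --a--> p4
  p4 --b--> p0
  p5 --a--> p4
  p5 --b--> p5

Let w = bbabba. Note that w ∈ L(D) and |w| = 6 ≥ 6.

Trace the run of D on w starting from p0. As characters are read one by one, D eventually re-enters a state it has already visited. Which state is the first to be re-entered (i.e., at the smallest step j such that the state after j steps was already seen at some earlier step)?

p5

Run of D on w = b b a b b a:
  step 0: p0  (start)
  step 1: p5  (read b: p0→p5)
  step 2: p5  (read b: p5→p5)   ← first repeat (p5 seen earlier)
  step 3: p4  (read a: p5→p4)
  step 4: p0  (read b: p4→p0)
  step 5: p5  (read b: p0→p5)
  step 6: p4  (read a: p5→p4)

The earliest repeat is at step j = 2: D is in p5, which it already visited at step i = 1.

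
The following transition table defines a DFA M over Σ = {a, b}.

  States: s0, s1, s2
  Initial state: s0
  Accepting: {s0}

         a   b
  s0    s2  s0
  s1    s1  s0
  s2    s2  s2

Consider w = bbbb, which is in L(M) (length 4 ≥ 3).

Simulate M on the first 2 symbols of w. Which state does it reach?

Run of M on the first 2 characters of w = b b:
  step 0: s0  (start)
  step 1: s0  (read b: s0→s0)
  step 2: s0  (read b: s0→s0)

After reading 2 characters, M is in state s0.
(This kind of state-tracing is the core of the pumping-lemma construction: with 3 states, pigeonhole forces a repeat within the first 3 steps.)

s0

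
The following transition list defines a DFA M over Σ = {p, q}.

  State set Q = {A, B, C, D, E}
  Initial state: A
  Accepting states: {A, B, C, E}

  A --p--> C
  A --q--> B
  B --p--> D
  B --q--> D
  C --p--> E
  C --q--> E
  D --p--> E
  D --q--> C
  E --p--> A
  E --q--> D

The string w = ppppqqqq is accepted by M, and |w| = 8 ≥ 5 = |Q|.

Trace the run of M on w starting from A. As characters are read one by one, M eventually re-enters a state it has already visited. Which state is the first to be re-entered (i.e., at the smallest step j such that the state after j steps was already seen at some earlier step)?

A

State sequence: A -p-> C -p-> E -p-> A -p-> C -q-> E -q-> D -q-> C -q-> E
First repeat at step 3: A was already visited.

The earliest repeat is at step j = 3: M is in A, which it already visited at step i = 0.
With |Q| = 5, pigeonhole forces a state repeat no later than step 5; the substring read between the first and second visits to that state can be pumped.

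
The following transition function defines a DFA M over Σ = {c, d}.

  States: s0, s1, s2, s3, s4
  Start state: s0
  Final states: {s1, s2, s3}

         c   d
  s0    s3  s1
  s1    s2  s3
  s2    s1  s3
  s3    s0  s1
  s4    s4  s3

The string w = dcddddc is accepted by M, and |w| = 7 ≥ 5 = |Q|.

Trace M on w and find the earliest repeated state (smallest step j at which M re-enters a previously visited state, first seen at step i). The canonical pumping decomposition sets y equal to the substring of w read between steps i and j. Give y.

cdd

State sequence: s0 -d-> s1 -c-> s2 -d-> s3 -d-> s1 -d-> s3 -d-> s1 -c-> s2
First repeat at step 4: s1 was already visited.

So i = 1, j = 4, giving x = w[0:1] = d, y = w[1:4] = cdd, z = w[4:7] = ddc.
Check: |xy| = 4 ≤ 5 and |y| = 3 ≥ 1. Reading y takes M from s1 back to s1, so every xyⁱz is accepted.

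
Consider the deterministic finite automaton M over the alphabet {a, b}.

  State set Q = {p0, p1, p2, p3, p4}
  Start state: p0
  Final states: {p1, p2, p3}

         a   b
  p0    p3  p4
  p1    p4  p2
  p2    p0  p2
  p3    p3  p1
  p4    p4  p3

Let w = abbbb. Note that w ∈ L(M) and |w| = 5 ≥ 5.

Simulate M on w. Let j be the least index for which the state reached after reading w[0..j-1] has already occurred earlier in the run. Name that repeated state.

p2

Run of M on w = a b b b b:
  step 0: p0  (start)
  step 1: p3  (read a: p0→p3)
  step 2: p1  (read b: p3→p1)
  step 3: p2  (read b: p1→p2)
  step 4: p2  (read b: p2→p2)   ← first repeat (p2 seen earlier)
  step 5: p2  (read b: p2→p2)

The earliest repeat is at step j = 4: M is in p2, which it already visited at step i = 3.
Since M has 5 states, any run of length ≥ 5 visits 5+1 states, so by pigeonhole some state repeats within the first 5 steps — that repeat gives the pumpable loop.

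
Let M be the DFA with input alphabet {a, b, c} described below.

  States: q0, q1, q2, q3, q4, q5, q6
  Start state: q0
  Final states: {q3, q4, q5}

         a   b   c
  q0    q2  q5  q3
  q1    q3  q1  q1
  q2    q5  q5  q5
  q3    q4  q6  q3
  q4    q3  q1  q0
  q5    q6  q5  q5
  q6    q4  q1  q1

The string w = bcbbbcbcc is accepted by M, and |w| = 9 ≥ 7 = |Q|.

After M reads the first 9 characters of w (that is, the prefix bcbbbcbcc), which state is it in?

q5

Run of M on the first 9 characters of w = b c b b b c b c c:
  step 0: q0  (start)
  step 1: q5  (read b: q0→q5)
  step 2: q5  (read c: q5→q5)
  step 3: q5  (read b: q5→q5)
  step 4: q5  (read b: q5→q5)
  step 5: q5  (read b: q5→q5)
  step 6: q5  (read c: q5→q5)
  step 7: q5  (read b: q5→q5)
  step 8: q5  (read c: q5→q5)
  step 9: q5  (read c: q5→q5)

After reading 9 characters, M is in state q5.
(This kind of state-tracing is the core of the pumping-lemma construction: with 7 states, pigeonhole forces a repeat within the first 7 steps.)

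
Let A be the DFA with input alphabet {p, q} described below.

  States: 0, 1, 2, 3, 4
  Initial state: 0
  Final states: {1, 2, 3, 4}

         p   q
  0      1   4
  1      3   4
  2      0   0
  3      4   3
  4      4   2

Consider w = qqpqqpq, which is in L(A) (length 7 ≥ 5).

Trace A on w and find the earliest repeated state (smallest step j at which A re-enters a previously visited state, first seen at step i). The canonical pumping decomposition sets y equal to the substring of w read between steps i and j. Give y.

qqp

Run of A on w = q q p q q p q:
  step 0: 0  (start)
  step 1: 4  (read q: 0→4)
  step 2: 2  (read q: 4→2)
  step 3: 0  (read p: 2→0)   ← first repeat (0 seen earlier)
  step 4: 4  (read q: 0→4)
  step 5: 2  (read q: 4→2)
  step 6: 0  (read p: 2→0)
  step 7: 4  (read q: 0→4)

So i = 0, j = 3, giving x = w[0:0] = ε, y = w[0:3] = qqp, z = w[3:7] = qqpq.
Check: |xy| = 3 ≤ 5 and |y| = 3 ≥ 1. Reading y takes A from 0 back to 0, so every xyⁱz is accepted.
Since A has 5 states, any run of length ≥ 5 visits 5+1 states, so by pigeonhole some state repeats within the first 5 steps — that repeat gives the pumpable loop.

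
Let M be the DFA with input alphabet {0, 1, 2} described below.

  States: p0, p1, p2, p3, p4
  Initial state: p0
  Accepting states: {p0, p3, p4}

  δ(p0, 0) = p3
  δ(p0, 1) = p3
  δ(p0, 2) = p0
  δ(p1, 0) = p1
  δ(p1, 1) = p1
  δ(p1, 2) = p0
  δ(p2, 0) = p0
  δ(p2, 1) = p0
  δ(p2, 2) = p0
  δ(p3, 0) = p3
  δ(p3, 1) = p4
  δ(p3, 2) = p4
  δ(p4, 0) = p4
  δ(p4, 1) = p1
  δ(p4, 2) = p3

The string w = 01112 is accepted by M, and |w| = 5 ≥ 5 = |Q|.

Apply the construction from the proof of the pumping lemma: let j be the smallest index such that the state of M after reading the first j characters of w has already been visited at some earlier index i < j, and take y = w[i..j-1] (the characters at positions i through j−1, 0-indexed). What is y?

1

Run of M on w = 0 1 1 1 2:
  step 0: p0  (start)
  step 1: p3  (read 0: p0→p3)
  step 2: p4  (read 1: p3→p4)
  step 3: p1  (read 1: p4→p1)
  step 4: p1  (read 1: p1→p1)   ← first repeat (p1 seen earlier)
  step 5: p0  (read 2: p1→p0)

So i = 3, j = 4, giving x = w[0:3] = 011, y = w[3:4] = 1, z = w[4:5] = 2.
Check: |xy| = 4 ≤ 5 and |y| = 1 ≥ 1. Reading y takes M from p1 back to p1, so every xyⁱz is accepted.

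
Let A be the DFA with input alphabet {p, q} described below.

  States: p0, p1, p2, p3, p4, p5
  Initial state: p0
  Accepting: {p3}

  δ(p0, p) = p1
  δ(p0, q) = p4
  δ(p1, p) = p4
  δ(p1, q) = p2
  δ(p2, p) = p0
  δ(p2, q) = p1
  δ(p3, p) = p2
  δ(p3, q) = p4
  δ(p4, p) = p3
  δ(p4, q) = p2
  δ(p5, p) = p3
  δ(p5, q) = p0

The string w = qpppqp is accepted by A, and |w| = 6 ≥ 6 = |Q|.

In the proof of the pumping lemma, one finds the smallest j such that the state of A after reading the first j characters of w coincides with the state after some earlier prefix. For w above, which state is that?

State sequence: p0 -q-> p4 -p-> p3 -p-> p2 -p-> p0 -q-> p4 -p-> p3
First repeat at step 4: p0 was already visited.

The earliest repeat is at step j = 4: A is in p0, which it already visited at step i = 0.
The DFA has 6 states, so the proof of the pumping lemma guarantees a repeated state among the first 6+1 visited; the segment between the two visits is the pumpable y.

p0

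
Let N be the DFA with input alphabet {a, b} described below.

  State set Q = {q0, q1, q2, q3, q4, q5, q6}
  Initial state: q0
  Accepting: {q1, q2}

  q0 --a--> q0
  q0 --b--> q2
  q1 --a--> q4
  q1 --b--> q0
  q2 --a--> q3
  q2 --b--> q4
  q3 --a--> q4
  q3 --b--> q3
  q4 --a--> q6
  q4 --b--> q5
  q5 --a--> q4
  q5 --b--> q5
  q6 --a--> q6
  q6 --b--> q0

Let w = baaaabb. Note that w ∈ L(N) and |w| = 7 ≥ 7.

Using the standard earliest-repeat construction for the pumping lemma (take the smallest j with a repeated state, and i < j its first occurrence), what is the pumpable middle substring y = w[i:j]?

State sequence: q0 -b-> q2 -a-> q3 -a-> q4 -a-> q6 -a-> q6 -b-> q0 -b-> q2
First repeat at step 5: q6 was already visited.

So i = 4, j = 5, giving x = w[0:4] = baaa, y = w[4:5] = a, z = w[5:7] = bb.
Check: |xy| = 5 ≤ 7 and |y| = 1 ≥ 1. Reading y takes N from q6 back to q6, so every xyⁱz is accepted.
The DFA has 7 states, so the proof of the pumping lemma guarantees a repeated state among the first 7+1 visited; the segment between the two visits is the pumpable y.

a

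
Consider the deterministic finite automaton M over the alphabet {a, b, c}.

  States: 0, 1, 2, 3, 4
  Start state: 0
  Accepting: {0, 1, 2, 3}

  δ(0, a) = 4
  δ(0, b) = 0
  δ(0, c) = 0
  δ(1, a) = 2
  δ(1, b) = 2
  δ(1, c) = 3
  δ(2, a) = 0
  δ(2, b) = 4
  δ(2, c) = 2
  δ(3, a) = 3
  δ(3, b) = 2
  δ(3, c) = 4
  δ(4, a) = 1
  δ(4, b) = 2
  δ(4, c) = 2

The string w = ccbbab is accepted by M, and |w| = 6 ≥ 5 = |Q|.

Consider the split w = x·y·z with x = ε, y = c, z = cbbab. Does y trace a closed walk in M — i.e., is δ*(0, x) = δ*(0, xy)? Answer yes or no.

State sequence: 0 -c-> 0

After x (step 0): 0. After xy (step 1): 0.
They match, so y = c drives M around a cycle from 0 back to itself; pumping y any number of times keeps M in 0 before reading z, and xyⁱz ∈ L(M) for every i ≥ 0.

yes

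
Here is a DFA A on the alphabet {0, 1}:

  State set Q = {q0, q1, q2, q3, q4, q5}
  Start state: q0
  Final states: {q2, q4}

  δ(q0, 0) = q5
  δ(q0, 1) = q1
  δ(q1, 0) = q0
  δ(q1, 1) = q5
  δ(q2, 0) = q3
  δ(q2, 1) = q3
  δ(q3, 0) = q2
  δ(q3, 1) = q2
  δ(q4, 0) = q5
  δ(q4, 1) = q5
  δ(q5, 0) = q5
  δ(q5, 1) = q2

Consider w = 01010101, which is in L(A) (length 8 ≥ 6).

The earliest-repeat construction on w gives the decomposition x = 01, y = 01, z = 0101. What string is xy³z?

xy^3z = 01·01·01·01·0101 = 010101010101.
Reading y = 01 takes A from q2 back to q2, so after x·y·y·y the machine is still in q2, and z then leads to the accepting state q2. Hence 010101010101 ∈ L(A).

010101010101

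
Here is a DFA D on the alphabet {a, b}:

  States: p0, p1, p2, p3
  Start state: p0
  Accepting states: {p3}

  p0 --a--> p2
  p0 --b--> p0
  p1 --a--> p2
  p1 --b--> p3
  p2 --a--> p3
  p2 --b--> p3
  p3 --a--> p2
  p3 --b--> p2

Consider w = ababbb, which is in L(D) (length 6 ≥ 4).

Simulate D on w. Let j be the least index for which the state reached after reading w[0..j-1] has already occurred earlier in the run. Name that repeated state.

Run of D on w = a b a b b b:
  step 0: p0  (start)
  step 1: p2  (read a: p0→p2)
  step 2: p3  (read b: p2→p3)
  step 3: p2  (read a: p3→p2)   ← first repeat (p2 seen earlier)
  step 4: p3  (read b: p2→p3)
  step 5: p2  (read b: p3→p2)
  step 6: p3  (read b: p2→p3)

The earliest repeat is at step j = 3: D is in p2, which it already visited at step i = 1.
With |Q| = 4, pigeonhole forces a state repeat no later than step 4; the substring read between the first and second visits to that state can be pumped.

p2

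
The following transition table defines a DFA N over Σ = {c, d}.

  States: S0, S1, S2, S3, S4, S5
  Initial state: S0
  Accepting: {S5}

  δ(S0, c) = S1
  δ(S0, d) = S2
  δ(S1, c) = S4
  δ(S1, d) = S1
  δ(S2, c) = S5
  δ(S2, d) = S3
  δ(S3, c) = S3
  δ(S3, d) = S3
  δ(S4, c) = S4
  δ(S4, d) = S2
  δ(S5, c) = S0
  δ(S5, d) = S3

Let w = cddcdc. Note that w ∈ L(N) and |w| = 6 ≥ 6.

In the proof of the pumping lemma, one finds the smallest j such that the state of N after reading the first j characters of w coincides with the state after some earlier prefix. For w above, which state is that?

S1

State sequence: S0 -c-> S1 -d-> S1 -d-> S1 -c-> S4 -d-> S2 -c-> S5
First repeat at step 2: S1 was already visited.

The earliest repeat is at step j = 2: N is in S1, which it already visited at step i = 1.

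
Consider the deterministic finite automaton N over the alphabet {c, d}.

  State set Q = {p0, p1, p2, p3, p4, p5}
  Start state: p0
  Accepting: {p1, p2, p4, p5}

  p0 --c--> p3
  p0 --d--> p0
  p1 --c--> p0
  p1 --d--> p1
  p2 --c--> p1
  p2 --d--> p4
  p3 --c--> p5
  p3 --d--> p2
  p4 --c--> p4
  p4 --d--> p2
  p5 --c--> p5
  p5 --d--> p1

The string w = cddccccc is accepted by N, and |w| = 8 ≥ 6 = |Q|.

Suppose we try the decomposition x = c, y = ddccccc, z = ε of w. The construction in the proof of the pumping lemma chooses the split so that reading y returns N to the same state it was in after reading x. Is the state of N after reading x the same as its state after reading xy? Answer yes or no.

State sequence: p0 -c-> p3 -d-> p2 -d-> p4 -c-> p4 -c-> p4 -c-> p4 -c-> p4 -c-> p4

After x (step 1): p3. After xy (step 8): p4.
They differ (p3 ≠ p4), so y is not a cycle from the state after x; this split is not the one the pumping-lemma construction produces, and pumping y need not keep the string in L(N).

no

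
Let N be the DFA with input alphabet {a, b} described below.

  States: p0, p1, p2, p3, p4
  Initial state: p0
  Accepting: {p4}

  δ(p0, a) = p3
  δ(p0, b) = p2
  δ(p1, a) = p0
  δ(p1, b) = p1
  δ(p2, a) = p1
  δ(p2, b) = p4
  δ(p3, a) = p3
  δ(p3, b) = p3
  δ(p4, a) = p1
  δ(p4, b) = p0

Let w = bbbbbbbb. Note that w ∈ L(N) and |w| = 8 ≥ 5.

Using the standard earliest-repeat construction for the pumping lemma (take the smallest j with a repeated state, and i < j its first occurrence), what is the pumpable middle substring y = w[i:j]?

bbb

Run of N on w = b b b b b b b b:
  step 0: p0  (start)
  step 1: p2  (read b: p0→p2)
  step 2: p4  (read b: p2→p4)
  step 3: p0  (read b: p4→p0)   ← first repeat (p0 seen earlier)
  step 4: p2  (read b: p0→p2)
  step 5: p4  (read b: p2→p4)
  step 6: p0  (read b: p4→p0)
  step 7: p2  (read b: p0→p2)
  step 8: p4  (read b: p2→p4)

So i = 0, j = 3, giving x = w[0:0] = ε, y = w[0:3] = bbb, z = w[3:8] = bbbbb.
Check: |xy| = 3 ≤ 5 and |y| = 3 ≥ 1. Reading y takes N from p0 back to p0, so every xyⁱz is accepted.
Pumping length from the standard proof: p = 5 (the number of states). The repeated state found above gives |xy| = j ≤ 5 and |y| = j − i ≥ 1.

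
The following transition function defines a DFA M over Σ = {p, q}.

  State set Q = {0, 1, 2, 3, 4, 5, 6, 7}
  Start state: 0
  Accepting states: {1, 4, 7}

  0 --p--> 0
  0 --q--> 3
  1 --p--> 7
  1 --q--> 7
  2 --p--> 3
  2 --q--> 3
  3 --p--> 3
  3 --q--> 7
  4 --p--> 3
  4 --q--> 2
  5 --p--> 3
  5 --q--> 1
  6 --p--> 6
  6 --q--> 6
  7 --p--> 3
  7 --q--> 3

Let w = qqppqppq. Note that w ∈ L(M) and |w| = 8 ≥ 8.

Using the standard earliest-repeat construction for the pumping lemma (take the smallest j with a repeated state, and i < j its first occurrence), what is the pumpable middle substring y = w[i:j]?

Run of M on w = q q p p q p p q:
  step 0: 0  (start)
  step 1: 3  (read q: 0→3)
  step 2: 7  (read q: 3→7)
  step 3: 3  (read p: 7→3)   ← first repeat (3 seen earlier)
  step 4: 3  (read p: 3→3)
  step 5: 7  (read q: 3→7)
  step 6: 3  (read p: 7→3)
  step 7: 3  (read p: 3→3)
  step 8: 7  (read q: 3→7)

So i = 1, j = 3, giving x = w[0:1] = q, y = w[1:3] = qp, z = w[3:8] = pqppq.
Check: |xy| = 3 ≤ 8 and |y| = 2 ≥ 1. Reading y takes M from 3 back to 3, so every xyⁱz is accepted.
The DFA has 8 states, so the proof of the pumping lemma guarantees a repeated state among the first 8+1 visited; the segment between the two visits is the pumpable y.

qp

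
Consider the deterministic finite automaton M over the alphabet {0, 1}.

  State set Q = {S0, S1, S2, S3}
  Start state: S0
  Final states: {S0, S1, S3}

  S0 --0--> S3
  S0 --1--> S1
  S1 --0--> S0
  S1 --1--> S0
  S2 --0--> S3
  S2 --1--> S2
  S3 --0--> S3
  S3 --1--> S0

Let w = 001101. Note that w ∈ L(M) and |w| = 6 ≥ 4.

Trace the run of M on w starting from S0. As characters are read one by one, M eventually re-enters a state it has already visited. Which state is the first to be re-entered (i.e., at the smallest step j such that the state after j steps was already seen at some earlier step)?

Run of M on w = 0 0 1 1 0 1:
  step 0: S0  (start)
  step 1: S3  (read 0: S0→S3)
  step 2: S3  (read 0: S3→S3)   ← first repeat (S3 seen earlier)
  step 3: S0  (read 1: S3→S0)
  step 4: S1  (read 1: S0→S1)
  step 5: S0  (read 0: S1→S0)
  step 6: S1  (read 1: S0→S1)

The earliest repeat is at step j = 2: M is in S3, which it already visited at step i = 1.
With |Q| = 4, pigeonhole forces a state repeat no later than step 4; the substring read between the first and second visits to that state can be pumped.

S3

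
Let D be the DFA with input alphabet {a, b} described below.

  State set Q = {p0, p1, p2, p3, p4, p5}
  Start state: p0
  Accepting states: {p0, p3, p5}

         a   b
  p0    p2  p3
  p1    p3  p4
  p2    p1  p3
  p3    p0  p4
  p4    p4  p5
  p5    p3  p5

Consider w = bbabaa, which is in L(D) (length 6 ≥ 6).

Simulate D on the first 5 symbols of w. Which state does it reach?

p3

Run of D on the first 5 characters of w = b b a b a:
  step 0: p0  (start)
  step 1: p3  (read b: p0→p3)
  step 2: p4  (read b: p3→p4)
  step 3: p4  (read a: p4→p4)
  step 4: p5  (read b: p4→p5)
  step 5: p3  (read a: p5→p3)

After reading 5 characters, D is in state p3.
(This kind of state-tracing is the core of the pumping-lemma construction: with 6 states, pigeonhole forces a repeat within the first 6 steps.)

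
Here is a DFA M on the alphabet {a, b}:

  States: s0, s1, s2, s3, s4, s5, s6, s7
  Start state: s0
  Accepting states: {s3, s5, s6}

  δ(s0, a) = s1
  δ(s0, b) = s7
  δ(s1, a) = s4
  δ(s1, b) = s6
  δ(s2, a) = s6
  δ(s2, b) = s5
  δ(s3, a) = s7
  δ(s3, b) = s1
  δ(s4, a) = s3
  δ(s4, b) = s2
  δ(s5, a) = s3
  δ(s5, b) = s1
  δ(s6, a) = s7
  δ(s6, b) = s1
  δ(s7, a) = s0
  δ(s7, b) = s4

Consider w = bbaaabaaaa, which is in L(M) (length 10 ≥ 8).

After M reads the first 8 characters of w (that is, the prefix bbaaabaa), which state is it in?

s1

State sequence: s0 -b-> s7 -b-> s4 -a-> s3 -a-> s7 -a-> s0 -b-> s7 -a-> s0 -a-> s1

After reading 8 characters, M is in state s1.
(This kind of state-tracing is the core of the pumping-lemma construction: with 8 states, pigeonhole forces a repeat within the first 8 steps.)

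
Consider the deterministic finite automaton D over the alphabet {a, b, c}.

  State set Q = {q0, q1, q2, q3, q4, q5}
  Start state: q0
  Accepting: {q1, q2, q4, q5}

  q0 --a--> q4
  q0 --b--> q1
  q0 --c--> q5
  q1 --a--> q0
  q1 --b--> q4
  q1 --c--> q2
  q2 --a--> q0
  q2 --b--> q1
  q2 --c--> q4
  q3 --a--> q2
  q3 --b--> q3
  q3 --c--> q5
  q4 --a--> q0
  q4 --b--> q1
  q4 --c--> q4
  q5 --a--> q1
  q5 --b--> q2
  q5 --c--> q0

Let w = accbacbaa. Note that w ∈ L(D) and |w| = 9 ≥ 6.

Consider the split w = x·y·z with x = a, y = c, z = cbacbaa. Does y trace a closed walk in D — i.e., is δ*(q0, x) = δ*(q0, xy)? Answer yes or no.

Run of D on the first 2 characters of w = a c:
  step 0: q0  (start)
  step 1: q4  (read a: q0→q4)
  step 2: q4  (read c: q4→q4)

After x (step 1): q4. After xy (step 2): q4.
They match, so y = c drives D around a cycle from q4 back to itself; pumping y any number of times keeps D in q4 before reading z, and xyⁱz ∈ L(D) for every i ≥ 0.

yes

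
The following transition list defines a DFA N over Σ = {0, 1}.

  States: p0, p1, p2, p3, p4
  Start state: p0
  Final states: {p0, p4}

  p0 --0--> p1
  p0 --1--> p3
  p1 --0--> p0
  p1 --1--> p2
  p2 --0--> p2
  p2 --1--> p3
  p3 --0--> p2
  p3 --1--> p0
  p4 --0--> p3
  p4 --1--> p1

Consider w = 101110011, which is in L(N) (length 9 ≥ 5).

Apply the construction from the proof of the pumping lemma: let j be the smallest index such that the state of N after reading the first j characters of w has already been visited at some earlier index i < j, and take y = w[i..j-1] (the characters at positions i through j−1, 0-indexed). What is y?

01

State sequence: p0 -1-> p3 -0-> p2 -1-> p3 -1-> p0 -1-> p3 -0-> p2 -0-> p2 -1-> p3 -1-> p0
First repeat at step 3: p3 was already visited.

So i = 1, j = 3, giving x = w[0:1] = 1, y = w[1:3] = 01, z = w[3:9] = 110011.
Check: |xy| = 3 ≤ 5 and |y| = 2 ≥ 1. Reading y takes N from p3 back to p3, so every xyⁱz is accepted.
Since N has 5 states, any run of length ≥ 5 visits 5+1 states, so by pigeonhole some state repeats within the first 5 steps — that repeat gives the pumpable loop.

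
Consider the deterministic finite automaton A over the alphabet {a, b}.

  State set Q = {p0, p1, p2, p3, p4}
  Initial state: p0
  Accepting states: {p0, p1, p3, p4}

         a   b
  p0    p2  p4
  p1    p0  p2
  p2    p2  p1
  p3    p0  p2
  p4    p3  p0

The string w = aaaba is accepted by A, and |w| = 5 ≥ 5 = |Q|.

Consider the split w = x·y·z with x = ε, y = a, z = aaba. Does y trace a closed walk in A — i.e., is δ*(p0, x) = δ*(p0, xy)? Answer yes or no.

State sequence: p0 -a-> p2

After x (step 0): p0. After xy (step 1): p2.
They differ (p0 ≠ p2), so y is not a cycle from the state after x; this split is not the one the pumping-lemma construction produces, and pumping y need not keep the string in L(A).

no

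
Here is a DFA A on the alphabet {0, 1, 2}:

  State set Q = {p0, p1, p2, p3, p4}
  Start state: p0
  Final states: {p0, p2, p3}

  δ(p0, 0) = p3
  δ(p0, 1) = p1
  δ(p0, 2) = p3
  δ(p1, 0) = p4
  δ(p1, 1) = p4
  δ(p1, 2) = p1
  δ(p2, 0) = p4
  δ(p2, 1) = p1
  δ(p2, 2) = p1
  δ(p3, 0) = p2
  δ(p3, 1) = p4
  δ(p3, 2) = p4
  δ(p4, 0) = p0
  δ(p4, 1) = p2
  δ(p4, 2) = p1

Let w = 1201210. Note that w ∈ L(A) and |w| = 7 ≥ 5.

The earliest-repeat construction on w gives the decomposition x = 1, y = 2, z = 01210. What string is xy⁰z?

xy⁰z = xz = 1·01210 = 101210.
Reading y = 2 takes A from p1 back to p1, so after x the machine is still in p1, and z then leads to the accepting state p0. Hence 101210 ∈ L(A).

101210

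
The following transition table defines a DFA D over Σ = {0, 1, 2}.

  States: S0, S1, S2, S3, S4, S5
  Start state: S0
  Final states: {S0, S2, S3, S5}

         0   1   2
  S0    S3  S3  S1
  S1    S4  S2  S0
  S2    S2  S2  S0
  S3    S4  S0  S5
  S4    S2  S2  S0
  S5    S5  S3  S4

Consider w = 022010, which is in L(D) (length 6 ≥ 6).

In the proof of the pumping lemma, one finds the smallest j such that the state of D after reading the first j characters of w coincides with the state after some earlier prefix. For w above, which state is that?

State sequence: S0 -0-> S3 -2-> S5 -2-> S4 -0-> S2 -1-> S2 -0-> S2
First repeat at step 5: S2 was already visited.

The earliest repeat is at step j = 5: D is in S2, which it already visited at step i = 4.
Pumping length from the standard proof: p = 6 (the number of states). The repeated state found above gives |xy| = j ≤ 6 and |y| = j − i ≥ 1.

S2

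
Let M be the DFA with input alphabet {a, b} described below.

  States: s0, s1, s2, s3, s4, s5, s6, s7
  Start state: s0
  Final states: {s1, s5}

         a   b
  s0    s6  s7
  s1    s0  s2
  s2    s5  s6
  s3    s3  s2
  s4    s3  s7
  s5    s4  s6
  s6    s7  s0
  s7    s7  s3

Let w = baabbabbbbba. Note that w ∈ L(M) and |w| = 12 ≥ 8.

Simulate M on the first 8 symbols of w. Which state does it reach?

Run of M on the first 8 characters of w = b a a b b a b b:
  step 0: s0  (start)
  step 1: s7  (read b: s0→s7)
  step 2: s7  (read a: s7→s7)
  step 3: s7  (read a: s7→s7)
  step 4: s3  (read b: s7→s3)
  step 5: s2  (read b: s3→s2)
  step 6: s5  (read a: s2→s5)
  step 7: s6  (read b: s5→s6)
  step 8: s0  (read b: s6→s0)

After reading 8 characters, M is in state s0.

s0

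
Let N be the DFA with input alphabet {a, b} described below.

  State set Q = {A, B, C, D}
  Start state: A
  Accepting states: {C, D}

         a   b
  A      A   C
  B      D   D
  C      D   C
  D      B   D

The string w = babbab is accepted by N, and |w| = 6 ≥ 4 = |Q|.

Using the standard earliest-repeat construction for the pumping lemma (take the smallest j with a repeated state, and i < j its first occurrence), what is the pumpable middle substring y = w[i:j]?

State sequence: A -b-> C -a-> D -b-> D -b-> D -a-> B -b-> D
First repeat at step 3: D was already visited.

So i = 2, j = 3, giving x = w[0:2] = ba, y = w[2:3] = b, z = w[3:6] = bab.
Check: |xy| = 3 ≤ 4 and |y| = 1 ≥ 1. Reading y takes N from D back to D, so every xyⁱz is accepted.
With |Q| = 4, pigeonhole forces a state repeat no later than step 4; the substring read between the first and second visits to that state can be pumped.

b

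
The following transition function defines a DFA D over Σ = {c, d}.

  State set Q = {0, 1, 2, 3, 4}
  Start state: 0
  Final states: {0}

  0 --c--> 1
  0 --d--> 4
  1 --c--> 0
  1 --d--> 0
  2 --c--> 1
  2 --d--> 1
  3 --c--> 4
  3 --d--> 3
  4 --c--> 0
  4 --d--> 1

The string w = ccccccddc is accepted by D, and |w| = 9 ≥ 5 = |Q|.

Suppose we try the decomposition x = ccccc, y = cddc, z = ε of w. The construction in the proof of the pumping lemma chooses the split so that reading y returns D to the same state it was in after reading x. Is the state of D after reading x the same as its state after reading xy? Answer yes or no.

State sequence: 0 -c-> 1 -c-> 0 -c-> 1 -c-> 0 -c-> 1 -c-> 0 -d-> 4 -d-> 1 -c-> 0

After x (step 5): 1. After xy (step 9): 0.
They differ (1 ≠ 0), so y is not a cycle from the state after x; this split is not the one the pumping-lemma construction produces, and pumping y need not keep the string in L(D).

no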